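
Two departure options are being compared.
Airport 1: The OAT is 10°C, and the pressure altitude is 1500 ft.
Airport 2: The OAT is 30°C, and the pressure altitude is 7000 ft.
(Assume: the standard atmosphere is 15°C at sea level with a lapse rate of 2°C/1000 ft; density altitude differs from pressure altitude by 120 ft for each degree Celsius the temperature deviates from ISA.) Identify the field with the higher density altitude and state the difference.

Airport 2 by 9220 ft

Airport 1: ISA temp = 12°C, deviation -2°C, DA = 1500 + 120 × (-2) = 1260 ft.
Airport 2: ISA temp = 1°C, deviation +29°C, DA = 7000 + 120 × 29 = 10480 ft.
Airport 2 is higher by 10480 − 1260 = 9220 ft.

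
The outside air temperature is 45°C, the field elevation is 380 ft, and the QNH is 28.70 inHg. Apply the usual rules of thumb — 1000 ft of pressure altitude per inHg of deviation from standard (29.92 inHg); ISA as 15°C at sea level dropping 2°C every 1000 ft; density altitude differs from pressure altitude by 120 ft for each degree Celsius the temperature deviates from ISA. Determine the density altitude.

5584 ft

Pressure altitude = 380 + (29.92 − 28.70) × 1000 = 380 + (+1220) = 1600 ft.
ISA temperature at 1600 ft = 15 − 2 × (1600/1000) = 11.8°C.
ISA deviation = 45 − 11.8 = +33.2°C.
Density altitude = 1600 + 120 × (33.2) = 5584 ft.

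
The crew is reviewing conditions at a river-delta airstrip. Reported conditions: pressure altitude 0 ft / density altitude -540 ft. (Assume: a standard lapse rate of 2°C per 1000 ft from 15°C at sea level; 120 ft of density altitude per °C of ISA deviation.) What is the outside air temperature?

10.5°C

Density altitude − pressure altitude = -540 − 0 = -540 ft.
At 120 ft/°C that is an ISA deviation of -540/120 = -4.5°C.
ISA temperature at 0 ft = 15 − 2 × (0/1000) = 15°C.
OAT = ISA + deviation = 15 + (-4.5) = 10.5°C.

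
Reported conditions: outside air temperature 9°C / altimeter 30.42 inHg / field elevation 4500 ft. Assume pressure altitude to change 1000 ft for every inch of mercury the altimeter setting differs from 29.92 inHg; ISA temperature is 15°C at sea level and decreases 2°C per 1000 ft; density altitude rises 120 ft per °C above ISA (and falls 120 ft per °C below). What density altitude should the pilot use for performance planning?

Pressure altitude = 4500 + (29.92 − 30.42) × 1000 = 4500 + (-500) = 4000 ft.
ISA temperature at 4000 ft = 15 − 2 × (4000/1000) = 7°C.
ISA deviation = 9 − 7 = +2°C.
Density altitude = 4000 + 120 × (2) = 4240 ft.

4240 ft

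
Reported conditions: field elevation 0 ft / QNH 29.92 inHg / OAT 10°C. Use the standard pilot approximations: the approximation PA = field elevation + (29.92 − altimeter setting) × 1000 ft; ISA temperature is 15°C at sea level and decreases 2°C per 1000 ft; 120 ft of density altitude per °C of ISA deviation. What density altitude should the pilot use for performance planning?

-600 ft

Pressure altitude = 0 + (29.92 − 29.92) × 1000 = 0 + (0) = 0 ft.
ISA temperature at 0 ft = 15 − 2 × (0/1000) = 15°C.
ISA deviation = 10 − 15 = -5°C.
Density altitude = 0 + 120 × (-5) = -600 ft.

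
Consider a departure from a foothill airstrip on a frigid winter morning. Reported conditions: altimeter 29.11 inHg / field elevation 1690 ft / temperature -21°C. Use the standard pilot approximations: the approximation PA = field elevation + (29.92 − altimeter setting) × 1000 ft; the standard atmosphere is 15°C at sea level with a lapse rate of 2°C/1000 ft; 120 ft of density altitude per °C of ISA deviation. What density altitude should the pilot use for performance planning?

-1220 ft

Pressure altitude = 1690 + (29.92 − 29.11) × 1000 = 1690 + (+810) = 2500 ft.
ISA temperature at 2500 ft = 15 − 2 × (2500/1000) = 10°C.
ISA deviation = -21 − 10 = -31°C.
Density altitude = 2500 + 120 × (-31) = -1220 ft.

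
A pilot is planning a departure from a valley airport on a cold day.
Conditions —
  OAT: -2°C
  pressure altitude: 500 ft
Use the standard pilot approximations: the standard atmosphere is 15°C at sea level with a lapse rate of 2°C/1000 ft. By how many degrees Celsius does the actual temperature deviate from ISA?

ISA-16°C

ISA temperature at 500 ft = 15 − 2 × (500/1000) = 14°C.
Deviation = OAT − ISA = -2 − 14 = -16°C.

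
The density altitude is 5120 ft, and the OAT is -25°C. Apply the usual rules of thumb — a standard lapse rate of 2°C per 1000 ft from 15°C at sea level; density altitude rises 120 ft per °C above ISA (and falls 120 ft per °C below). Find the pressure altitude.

DA = PA + 120 × (OAT − (15 − 2·PA/1000)) = PA + 120·OAT − 1800 + 0.24·PA = 1.24·PA + 120·OAT − 1800.
So 1.24·PA = 5120 − 120 × (-25) + 1800 = 9920.
PA = 9920 / 1.24 = 8000 ft.

8000 ft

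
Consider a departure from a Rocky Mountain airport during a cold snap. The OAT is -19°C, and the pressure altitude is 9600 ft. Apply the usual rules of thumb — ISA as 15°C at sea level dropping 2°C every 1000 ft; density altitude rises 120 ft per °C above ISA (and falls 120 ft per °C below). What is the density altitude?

ISA temperature at 9600 ft = 15 − 2 × (9600/1000) = -4.2°C.
ISA deviation = -19 − (-4.2) = -14.8°C.
Density altitude = 9600 + 120 × (-14.8) = 9600 + (-1776) = 7824 ft.

7824 ft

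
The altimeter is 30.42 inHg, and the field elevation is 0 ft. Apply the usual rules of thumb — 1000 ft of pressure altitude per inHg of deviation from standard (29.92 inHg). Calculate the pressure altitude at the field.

-500 ft

Pressure correction = (29.92 − 30.42) × 1000 = -500 ft.
Pressure altitude = 0 + (-500) = -500 ft.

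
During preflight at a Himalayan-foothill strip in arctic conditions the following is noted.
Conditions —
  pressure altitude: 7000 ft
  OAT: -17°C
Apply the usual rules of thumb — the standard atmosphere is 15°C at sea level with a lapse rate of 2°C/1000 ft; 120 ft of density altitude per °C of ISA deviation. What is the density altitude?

4840 ft

ISA temperature at 7000 ft = 15 − 2 × (7000/1000) = 1°C.
ISA deviation = -17 − 1 = -18°C.
Density altitude = 7000 + 120 × (-18) = 7000 + (-2160) = 4840 ft.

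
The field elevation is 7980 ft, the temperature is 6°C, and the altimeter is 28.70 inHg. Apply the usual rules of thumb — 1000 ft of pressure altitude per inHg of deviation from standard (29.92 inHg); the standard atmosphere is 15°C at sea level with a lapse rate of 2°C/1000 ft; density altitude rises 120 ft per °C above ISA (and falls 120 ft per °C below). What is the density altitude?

10328 ft

Pressure altitude = 7980 + (29.92 − 28.70) × 1000 = 7980 + (+1220) = 9200 ft.
ISA temperature at 9200 ft = 15 − 2 × (9200/1000) = -3.4°C.
ISA deviation = 6 − (-3.4) = +9.4°C.
Density altitude = 9200 + 120 × (9.4) = 10328 ft.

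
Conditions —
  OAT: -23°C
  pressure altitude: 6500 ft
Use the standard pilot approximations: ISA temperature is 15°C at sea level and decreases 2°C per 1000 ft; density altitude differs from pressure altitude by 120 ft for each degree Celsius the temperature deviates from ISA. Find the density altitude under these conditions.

ISA temperature at 6500 ft = 15 − 2 × (6500/1000) = 2°C.
ISA deviation = -23 − 2 = -25°C.
Density altitude = 6500 + 120 × (-25) = 6500 + (-3000) = 3500 ft.

3500 ft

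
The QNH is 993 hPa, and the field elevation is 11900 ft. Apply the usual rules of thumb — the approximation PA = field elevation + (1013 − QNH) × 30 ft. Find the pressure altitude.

Pressure correction = (1013 − 993) × 30 = +600 ft.
Pressure altitude = 11900 + (+600) = 12500 ft.

12500 ft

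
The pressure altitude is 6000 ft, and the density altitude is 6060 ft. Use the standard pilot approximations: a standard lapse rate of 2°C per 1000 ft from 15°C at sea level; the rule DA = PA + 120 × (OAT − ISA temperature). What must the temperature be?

Density altitude − pressure altitude = 6060 − 6000 = +60 ft.
At 120 ft/°C that is an ISA deviation of 60/120 = +0.5°C.
ISA temperature at 6000 ft = 15 − 2 × (6000/1000) = 3°C.
OAT = ISA + deviation = 3 + (+0.5) = 3.5°C.

3.5°C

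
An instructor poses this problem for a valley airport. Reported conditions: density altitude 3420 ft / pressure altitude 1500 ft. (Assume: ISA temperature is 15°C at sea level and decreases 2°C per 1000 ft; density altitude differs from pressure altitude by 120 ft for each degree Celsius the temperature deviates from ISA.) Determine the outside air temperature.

28°C

Density altitude − pressure altitude = 3420 − 1500 = +1920 ft.
At 120 ft/°C that is an ISA deviation of 1920/120 = +16°C.
ISA temperature at 1500 ft = 15 − 2 × (1500/1000) = 12°C.
OAT = ISA + deviation = 12 + (+16) = 28°C.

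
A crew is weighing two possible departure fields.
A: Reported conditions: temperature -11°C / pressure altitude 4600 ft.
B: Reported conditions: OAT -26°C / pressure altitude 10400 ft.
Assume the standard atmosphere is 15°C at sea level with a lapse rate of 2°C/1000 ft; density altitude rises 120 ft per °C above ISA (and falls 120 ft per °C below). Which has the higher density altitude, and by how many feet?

A: ISA temp = 5.8°C, deviation -16.8°C, DA = 4600 + 120 × (-16.8) = 2584 ft.
B: ISA temp = -5.8°C, deviation -20.2°C, DA = 10400 + 120 × (-20.2) = 7976 ft.
B is higher by 7976 − 2584 = 5392 ft.

B by 5392 ft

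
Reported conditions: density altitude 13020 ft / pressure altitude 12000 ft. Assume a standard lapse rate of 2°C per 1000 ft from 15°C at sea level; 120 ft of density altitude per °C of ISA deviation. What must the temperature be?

-0.5°C

Density altitude − pressure altitude = 13020 − 12000 = +1020 ft.
At 120 ft/°C that is an ISA deviation of 1020/120 = +8.5°C.
ISA temperature at 12000 ft = 15 − 2 × (12000/1000) = -9°C.
OAT = ISA + deviation = -9 + (+8.5) = -0.5°C.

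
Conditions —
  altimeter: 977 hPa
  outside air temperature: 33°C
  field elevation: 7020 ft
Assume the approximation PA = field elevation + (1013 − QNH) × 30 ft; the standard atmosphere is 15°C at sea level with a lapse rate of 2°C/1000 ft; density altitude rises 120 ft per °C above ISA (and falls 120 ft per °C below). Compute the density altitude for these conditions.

12204 ft

Pressure altitude = 7020 + (1013 − 977) × 30 = 7020 + (+1080) = 8100 ft.
ISA temperature at 8100 ft = 15 − 2 × (8100/1000) = -1.2°C.
ISA deviation = 33 − (-1.2) = +34.2°C.
Density altitude = 8100 + 120 × (34.2) = 12204 ft.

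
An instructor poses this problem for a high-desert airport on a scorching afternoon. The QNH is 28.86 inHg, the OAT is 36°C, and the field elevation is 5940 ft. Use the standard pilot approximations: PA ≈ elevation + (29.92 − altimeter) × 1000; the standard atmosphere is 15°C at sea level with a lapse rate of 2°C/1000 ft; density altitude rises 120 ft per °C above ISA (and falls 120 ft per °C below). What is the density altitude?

Pressure altitude = 5940 + (29.92 − 28.86) × 1000 = 5940 + (+1060) = 7000 ft.
ISA temperature at 7000 ft = 15 − 2 × (7000/1000) = 1°C.
ISA deviation = 36 − 1 = +35°C.
Density altitude = 7000 + 120 × (35) = 11200 ft.

11200 ft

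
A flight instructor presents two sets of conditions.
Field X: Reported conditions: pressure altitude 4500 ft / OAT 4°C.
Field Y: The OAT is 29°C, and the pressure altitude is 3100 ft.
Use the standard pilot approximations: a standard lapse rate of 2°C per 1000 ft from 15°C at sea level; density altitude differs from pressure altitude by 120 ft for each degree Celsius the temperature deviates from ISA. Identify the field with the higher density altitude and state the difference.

Field Y by 1264 ft

Field X: ISA temp = 6°C, deviation -2°C, DA = 4500 + 120 × (-2) = 4260 ft.
Field Y: ISA temp = 8.8°C, deviation +20.2°C, DA = 3100 + 120 × 20.2 = 5524 ft.
Field Y is higher by 5524 − 4260 = 1264 ft.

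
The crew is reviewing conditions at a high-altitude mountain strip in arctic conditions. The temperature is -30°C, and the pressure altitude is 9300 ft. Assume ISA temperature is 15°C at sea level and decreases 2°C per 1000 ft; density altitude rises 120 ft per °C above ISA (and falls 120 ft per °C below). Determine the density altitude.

ISA temperature at 9300 ft = 15 − 2 × (9300/1000) = -3.6°C.
ISA deviation = -30 − (-3.6) = -26.4°C.
Density altitude = 9300 + 120 × (-26.4) = 9300 + (-3168) = 6132 ft.

6132 ft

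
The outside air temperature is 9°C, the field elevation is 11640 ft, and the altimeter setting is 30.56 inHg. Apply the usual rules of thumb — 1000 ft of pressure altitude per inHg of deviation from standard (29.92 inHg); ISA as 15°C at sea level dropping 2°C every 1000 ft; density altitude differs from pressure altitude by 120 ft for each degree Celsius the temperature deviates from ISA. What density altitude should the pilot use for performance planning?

12920 ft

Pressure altitude = 11640 + (29.92 − 30.56) × 1000 = 11640 + (-640) = 11000 ft.
ISA temperature at 11000 ft = 15 − 2 × (11000/1000) = -7°C.
ISA deviation = 9 − (-7) = +16°C.
Density altitude = 11000 + 120 × (16) = 12920 ft.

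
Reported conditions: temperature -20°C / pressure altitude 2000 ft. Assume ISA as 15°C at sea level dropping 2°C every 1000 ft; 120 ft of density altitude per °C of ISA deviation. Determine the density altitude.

ISA temperature at 2000 ft = 15 − 2 × (2000/1000) = 11°C.
ISA deviation = -20 − 11 = -31°C.
Density altitude = 2000 + 120 × (-31) = 2000 + (-3720) = -1720 ft.

-1720 ft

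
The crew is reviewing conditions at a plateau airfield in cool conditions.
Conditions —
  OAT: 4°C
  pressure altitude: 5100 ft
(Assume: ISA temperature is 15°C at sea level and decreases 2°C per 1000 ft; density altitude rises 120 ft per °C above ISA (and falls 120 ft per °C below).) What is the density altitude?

ISA temperature at 5100 ft = 15 − 2 × (5100/1000) = 4.8°C.
ISA deviation = 4 − 4.8 = -0.8°C.
Density altitude = 5100 + 120 × (-0.8) = 5100 + (-96) = 5004 ft.

5004 ft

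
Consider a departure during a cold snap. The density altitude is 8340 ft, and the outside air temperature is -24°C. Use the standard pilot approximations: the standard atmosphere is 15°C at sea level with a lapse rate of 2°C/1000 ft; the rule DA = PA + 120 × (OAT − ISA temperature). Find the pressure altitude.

10500 ft

DA = PA + 120 × (OAT − (15 − 2·PA/1000)) = PA + 120·OAT − 1800 + 0.24·PA = 1.24·PA + 120·OAT − 1800.
So 1.24·PA = 8340 − 120 × (-24) + 1800 = 13020.
PA = 13020 / 1.24 = 10500 ft.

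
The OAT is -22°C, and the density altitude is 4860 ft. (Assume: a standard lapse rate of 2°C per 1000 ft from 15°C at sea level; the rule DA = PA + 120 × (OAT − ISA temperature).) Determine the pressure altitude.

DA = PA + 120 × (OAT − (15 − 2·PA/1000)) = PA + 120·OAT − 1800 + 0.24·PA = 1.24·PA + 120·OAT − 1800.
So 1.24·PA = 4860 − 120 × (-22) + 1800 = 9300.
PA = 9300 / 1.24 = 7500 ft.

7500 ft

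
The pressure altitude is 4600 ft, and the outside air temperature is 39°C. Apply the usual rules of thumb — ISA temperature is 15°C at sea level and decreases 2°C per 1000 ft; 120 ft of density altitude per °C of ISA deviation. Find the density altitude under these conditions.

8584 ft

ISA temperature at 4600 ft = 15 − 2 × (4600/1000) = 5.8°C.
ISA deviation = 39 − 5.8 = +33.2°C.
Density altitude = 4600 + 120 × (33.2) = 4600 + (+3984) = 8584 ft.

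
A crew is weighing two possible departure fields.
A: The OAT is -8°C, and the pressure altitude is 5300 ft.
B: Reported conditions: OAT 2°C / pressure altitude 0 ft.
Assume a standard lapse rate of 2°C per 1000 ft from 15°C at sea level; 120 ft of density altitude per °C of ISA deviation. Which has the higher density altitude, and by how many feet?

A by 5372 ft

A: ISA temp = 4.4°C, deviation -12.4°C, DA = 5300 + 120 × (-12.4) = 3812 ft.
B: ISA temp = 15°C, deviation -13°C, DA = 0 + 120 × (-13) = -1560 ft.
A is higher by 3812 − (-1560) = 5372 ft.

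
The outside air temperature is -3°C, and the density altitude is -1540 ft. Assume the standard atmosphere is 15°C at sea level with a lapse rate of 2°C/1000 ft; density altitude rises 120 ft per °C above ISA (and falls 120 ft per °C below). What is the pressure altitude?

500 ft

DA = PA + 120 × (OAT − (15 − 2·PA/1000)) = PA + 120·OAT − 1800 + 0.24·PA = 1.24·PA + 120·OAT − 1800.
So 1.24·PA = -1540 − 120 × (-3) + 1800 = 620.
PA = 620 / 1.24 = 500 ft.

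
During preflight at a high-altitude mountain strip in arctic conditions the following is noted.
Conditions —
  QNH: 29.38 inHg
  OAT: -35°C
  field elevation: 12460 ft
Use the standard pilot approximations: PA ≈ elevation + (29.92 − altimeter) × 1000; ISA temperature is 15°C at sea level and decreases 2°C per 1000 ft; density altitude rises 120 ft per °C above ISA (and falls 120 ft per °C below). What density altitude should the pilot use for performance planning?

Pressure altitude = 12460 + (29.92 − 29.38) × 1000 = 12460 + (+540) = 13000 ft.
ISA temperature at 13000 ft = 15 − 2 × (13000/1000) = -11°C.
ISA deviation = -35 − (-11) = -24°C.
Density altitude = 13000 + 120 × (-24) = 10120 ft.

10120 ft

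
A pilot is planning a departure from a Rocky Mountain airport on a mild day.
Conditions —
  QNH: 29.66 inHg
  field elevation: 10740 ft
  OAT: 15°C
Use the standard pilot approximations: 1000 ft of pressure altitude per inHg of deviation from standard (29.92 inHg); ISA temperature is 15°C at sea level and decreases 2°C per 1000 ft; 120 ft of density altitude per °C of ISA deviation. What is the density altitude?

Pressure altitude = 10740 + (29.92 − 29.66) × 1000 = 10740 + (+260) = 11000 ft.
ISA temperature at 11000 ft = 15 − 2 × (11000/1000) = -7°C.
ISA deviation = 15 − (-7) = +22°C.
Density altitude = 11000 + 120 × (22) = 13640 ft.

13640 ft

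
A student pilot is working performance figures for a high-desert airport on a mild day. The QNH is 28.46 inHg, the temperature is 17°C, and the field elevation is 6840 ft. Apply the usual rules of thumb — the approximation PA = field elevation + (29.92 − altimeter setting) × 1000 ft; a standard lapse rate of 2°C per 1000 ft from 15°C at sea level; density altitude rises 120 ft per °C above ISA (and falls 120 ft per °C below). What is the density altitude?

10532 ft

Pressure altitude = 6840 + (29.92 − 28.46) × 1000 = 6840 + (+1460) = 8300 ft.
ISA temperature at 8300 ft = 15 − 2 × (8300/1000) = -1.6°C.
ISA deviation = 17 − (-1.6) = +18.6°C.
Density altitude = 8300 + 120 × (18.6) = 10532 ft.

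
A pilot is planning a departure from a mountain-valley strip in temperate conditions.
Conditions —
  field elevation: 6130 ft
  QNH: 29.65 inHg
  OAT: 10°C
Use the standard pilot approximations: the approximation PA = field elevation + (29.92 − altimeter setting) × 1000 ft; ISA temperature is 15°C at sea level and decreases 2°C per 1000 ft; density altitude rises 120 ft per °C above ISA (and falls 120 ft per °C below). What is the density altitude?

7336 ft

Pressure altitude = 6130 + (29.92 − 29.65) × 1000 = 6130 + (+270) = 6400 ft.
ISA temperature at 6400 ft = 15 − 2 × (6400/1000) = 2.2°C.
ISA deviation = 10 − 2.2 = +7.8°C.
Density altitude = 6400 + 120 × (7.8) = 7336 ft.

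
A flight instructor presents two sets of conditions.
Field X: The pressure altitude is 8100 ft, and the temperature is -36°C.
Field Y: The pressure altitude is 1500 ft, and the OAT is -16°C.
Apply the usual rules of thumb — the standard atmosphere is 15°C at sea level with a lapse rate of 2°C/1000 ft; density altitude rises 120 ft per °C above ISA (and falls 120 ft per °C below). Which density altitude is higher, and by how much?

Field X by 5784 ft

Field X: ISA temp = -1.2°C, deviation -34.8°C, DA = 8100 + 120 × (-34.8) = 3924 ft.
Field Y: ISA temp = 12°C, deviation -28°C, DA = 1500 + 120 × (-28) = -1860 ft.
Field X is higher by 3924 − (-1860) = 5784 ft.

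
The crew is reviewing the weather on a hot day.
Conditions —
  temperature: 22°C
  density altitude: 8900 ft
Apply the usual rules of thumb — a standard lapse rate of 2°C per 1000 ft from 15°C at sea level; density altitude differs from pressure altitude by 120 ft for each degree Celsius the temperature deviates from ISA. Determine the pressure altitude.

6500 ft

DA = PA + 120 × (OAT − (15 − 2·PA/1000)) = PA + 120·OAT − 1800 + 0.24·PA = 1.24·PA + 120·OAT − 1800.
So 1.24·PA = 8900 − 120 × 22 + 1800 = 8060.
PA = 8060 / 1.24 = 6500 ft.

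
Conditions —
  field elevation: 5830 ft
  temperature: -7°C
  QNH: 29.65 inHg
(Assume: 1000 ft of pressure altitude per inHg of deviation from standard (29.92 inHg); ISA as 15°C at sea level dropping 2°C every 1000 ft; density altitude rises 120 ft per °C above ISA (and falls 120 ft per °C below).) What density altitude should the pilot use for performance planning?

4924 ft

Pressure altitude = 5830 + (29.92 − 29.65) × 1000 = 5830 + (+270) = 6100 ft.
ISA temperature at 6100 ft = 15 − 2 × (6100/1000) = 2.8°C.
ISA deviation = -7 − 2.8 = -9.8°C.
Density altitude = 6100 + 120 × (-9.8) = 4924 ft.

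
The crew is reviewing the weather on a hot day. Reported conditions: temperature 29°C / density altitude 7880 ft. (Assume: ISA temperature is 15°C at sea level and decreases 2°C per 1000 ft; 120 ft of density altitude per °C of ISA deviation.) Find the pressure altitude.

5000 ft

DA = PA + 120 × (OAT − (15 − 2·PA/1000)) = PA + 120·OAT − 1800 + 0.24·PA = 1.24·PA + 120·OAT − 1800.
So 1.24·PA = 7880 − 120 × 29 + 1800 = 6200.
PA = 6200 / 1.24 = 5000 ft.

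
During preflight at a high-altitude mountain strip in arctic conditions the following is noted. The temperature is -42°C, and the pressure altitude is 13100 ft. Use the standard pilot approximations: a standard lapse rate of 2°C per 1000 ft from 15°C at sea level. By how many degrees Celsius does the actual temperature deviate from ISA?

ISA-30.8°C

ISA temperature at 13100 ft = 15 − 2 × (13100/1000) = -11.2°C.
Deviation = OAT − ISA = -42 − (-11.2) = -30.8°C.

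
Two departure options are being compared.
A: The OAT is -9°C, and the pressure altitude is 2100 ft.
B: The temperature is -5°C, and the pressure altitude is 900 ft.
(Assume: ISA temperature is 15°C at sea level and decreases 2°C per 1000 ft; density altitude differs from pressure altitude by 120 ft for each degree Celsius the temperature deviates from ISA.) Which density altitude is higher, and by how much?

A by 1008 ft

A: ISA temp = 10.8°C, deviation -19.8°C, DA = 2100 + 120 × (-19.8) = -276 ft.
B: ISA temp = 13.2°C, deviation -18.2°C, DA = 900 + 120 × (-18.2) = -1284 ft.
A is higher by -276 − (-1284) = 1008 ft.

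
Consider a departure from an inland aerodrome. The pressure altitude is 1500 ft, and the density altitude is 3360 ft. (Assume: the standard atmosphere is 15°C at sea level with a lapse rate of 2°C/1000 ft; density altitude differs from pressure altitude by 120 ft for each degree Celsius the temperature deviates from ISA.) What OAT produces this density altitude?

27.5°C

Density altitude − pressure altitude = 3360 − 1500 = +1860 ft.
At 120 ft/°C that is an ISA deviation of 1860/120 = +15.5°C.
ISA temperature at 1500 ft = 15 − 2 × (1500/1000) = 12°C.
OAT = ISA + deviation = 12 + (+15.5) = 27.5°C.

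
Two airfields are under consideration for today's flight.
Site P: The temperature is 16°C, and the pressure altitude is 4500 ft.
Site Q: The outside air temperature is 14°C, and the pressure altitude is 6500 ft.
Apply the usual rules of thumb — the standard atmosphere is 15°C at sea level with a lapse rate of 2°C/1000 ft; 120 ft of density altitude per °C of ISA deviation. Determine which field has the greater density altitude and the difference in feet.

Site P: ISA temp = 6°C, deviation +10°C, DA = 4500 + 120 × 10 = 5700 ft.
Site Q: ISA temp = 2°C, deviation +12°C, DA = 6500 + 120 × 12 = 7940 ft.
Site Q is higher by 7940 − 5700 = 2240 ft.

Site Q by 2240 ft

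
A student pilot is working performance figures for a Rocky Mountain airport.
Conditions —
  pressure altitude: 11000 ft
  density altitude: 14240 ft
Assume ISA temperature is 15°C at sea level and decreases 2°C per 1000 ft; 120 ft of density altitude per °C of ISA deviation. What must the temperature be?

Density altitude − pressure altitude = 14240 − 11000 = +3240 ft.
At 120 ft/°C that is an ISA deviation of 3240/120 = +27°C.
ISA temperature at 11000 ft = 15 − 2 × (11000/1000) = -7°C.
OAT = ISA + deviation = -7 + (+27) = 20°C.

20°C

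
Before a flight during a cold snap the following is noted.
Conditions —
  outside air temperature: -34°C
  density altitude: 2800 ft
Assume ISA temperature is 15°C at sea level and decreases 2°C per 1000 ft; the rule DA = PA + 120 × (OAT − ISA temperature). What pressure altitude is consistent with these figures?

DA = PA + 120 × (OAT − (15 − 2·PA/1000)) = PA + 120·OAT − 1800 + 0.24·PA = 1.24·PA + 120·OAT − 1800.
So 1.24·PA = 2800 − 120 × (-34) + 1800 = 8680.
PA = 8680 / 1.24 = 7000 ft.

7000 ft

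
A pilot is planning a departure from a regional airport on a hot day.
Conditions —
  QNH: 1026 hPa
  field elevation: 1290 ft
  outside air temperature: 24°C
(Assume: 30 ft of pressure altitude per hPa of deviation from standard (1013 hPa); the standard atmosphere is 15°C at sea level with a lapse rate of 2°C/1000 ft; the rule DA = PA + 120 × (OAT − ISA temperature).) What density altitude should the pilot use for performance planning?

2196 ft

Pressure altitude = 1290 + (1013 − 1026) × 30 = 1290 + (-390) = 900 ft.
ISA temperature at 900 ft = 15 − 2 × (900/1000) = 13.2°C.
ISA deviation = 24 − 13.2 = +10.8°C.
Density altitude = 900 + 120 × (10.8) = 2196 ft.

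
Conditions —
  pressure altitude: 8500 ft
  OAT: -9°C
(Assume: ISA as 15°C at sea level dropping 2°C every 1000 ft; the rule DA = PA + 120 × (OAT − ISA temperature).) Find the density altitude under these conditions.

ISA temperature at 8500 ft = 15 − 2 × (8500/1000) = -2°C.
ISA deviation = -9 − (-2) = -7°C.
Density altitude = 8500 + 120 × (-7) = 8500 + (-840) = 7660 ft.

7660 ft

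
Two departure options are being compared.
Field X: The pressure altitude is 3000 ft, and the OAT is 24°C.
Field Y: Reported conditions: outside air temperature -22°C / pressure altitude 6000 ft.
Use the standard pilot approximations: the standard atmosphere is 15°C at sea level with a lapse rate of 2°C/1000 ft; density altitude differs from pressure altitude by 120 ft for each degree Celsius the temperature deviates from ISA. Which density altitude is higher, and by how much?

Field X: ISA temp = 9°C, deviation +15°C, DA = 3000 + 120 × 15 = 4800 ft.
Field Y: ISA temp = 3°C, deviation -25°C, DA = 6000 + 120 × (-25) = 3000 ft.
Field X is higher by 4800 − 3000 = 1800 ft.

Field X by 1800 ft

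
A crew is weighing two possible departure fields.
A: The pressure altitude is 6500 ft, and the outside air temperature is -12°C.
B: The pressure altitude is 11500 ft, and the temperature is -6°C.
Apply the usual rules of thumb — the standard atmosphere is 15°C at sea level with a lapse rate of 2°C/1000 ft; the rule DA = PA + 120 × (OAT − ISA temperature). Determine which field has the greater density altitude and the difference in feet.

A: ISA temp = 2°C, deviation -14°C, DA = 6500 + 120 × (-14) = 4820 ft.
B: ISA temp = -8°C, deviation +2°C, DA = 11500 + 120 × 2 = 11740 ft.
B is higher by 11740 − 4820 = 6920 ft.

B by 6920 ft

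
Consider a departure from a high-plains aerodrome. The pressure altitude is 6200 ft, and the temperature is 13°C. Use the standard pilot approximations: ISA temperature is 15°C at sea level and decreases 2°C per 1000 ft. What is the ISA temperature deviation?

ISA temperature at 6200 ft = 15 − 2 × (6200/1000) = 2.6°C.
Deviation = OAT − ISA = 13 − 2.6 = +10.4°C.

ISA+10.4°C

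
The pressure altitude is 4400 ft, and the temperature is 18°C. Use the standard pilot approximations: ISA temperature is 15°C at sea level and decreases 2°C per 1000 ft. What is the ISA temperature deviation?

ISA+11.8°C

ISA temperature at 4400 ft = 15 − 2 × (4400/1000) = 6.2°C.
Deviation = OAT − ISA = 18 − 6.2 = +11.8°C.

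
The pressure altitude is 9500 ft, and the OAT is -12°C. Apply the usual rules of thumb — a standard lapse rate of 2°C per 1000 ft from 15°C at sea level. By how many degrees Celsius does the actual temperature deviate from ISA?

ISA temperature at 9500 ft = 15 − 2 × (9500/1000) = -4°C.
Deviation = OAT − ISA = -12 − (-4) = -8°C.

ISA-8°C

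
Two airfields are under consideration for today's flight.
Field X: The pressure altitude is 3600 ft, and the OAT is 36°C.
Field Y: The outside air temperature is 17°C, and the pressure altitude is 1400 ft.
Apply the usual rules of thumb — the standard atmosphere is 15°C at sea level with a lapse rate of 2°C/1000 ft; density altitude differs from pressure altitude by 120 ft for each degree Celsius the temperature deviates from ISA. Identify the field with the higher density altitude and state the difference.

Field X: ISA temp = 7.8°C, deviation +28.2°C, DA = 3600 + 120 × 28.2 = 6984 ft.
Field Y: ISA temp = 12.2°C, deviation +4.8°C, DA = 1400 + 120 × 4.8 = 1976 ft.
Field X is higher by 6984 − 1976 = 5008 ft.

Field X by 5008 ft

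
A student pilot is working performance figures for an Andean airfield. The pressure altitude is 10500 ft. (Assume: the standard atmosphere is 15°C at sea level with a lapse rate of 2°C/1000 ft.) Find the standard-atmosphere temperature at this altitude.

-6°C

ISA temperature = 15 − 2 × (10500/1000) = 15 − 21 = -6°C.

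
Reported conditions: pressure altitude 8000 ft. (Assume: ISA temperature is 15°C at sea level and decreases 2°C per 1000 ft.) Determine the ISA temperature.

-1°C

ISA temperature = 15 − 2 × (8000/1000) = 15 − 16 = -1°C.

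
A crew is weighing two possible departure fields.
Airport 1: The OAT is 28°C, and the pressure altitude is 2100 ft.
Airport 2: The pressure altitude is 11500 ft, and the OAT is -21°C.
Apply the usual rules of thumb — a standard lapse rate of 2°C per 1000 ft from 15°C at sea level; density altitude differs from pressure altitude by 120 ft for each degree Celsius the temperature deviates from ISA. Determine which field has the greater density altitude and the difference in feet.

Airport 1: ISA temp = 10.8°C, deviation +17.2°C, DA = 2100 + 120 × 17.2 = 4164 ft.
Airport 2: ISA temp = -8°C, deviation -13°C, DA = 11500 + 120 × (-13) = 9940 ft.
Airport 2 is higher by 9940 − 4164 = 5776 ft.

Airport 2 by 5776 ft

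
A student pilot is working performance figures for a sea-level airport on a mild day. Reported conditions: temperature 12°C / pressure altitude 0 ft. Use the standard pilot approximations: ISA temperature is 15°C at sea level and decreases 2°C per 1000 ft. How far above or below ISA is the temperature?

ISA temperature at 0 ft = 15 − 2 × (0/1000) = 15°C.
Deviation = OAT − ISA = 12 − 15 = -3°C.

ISA-3°C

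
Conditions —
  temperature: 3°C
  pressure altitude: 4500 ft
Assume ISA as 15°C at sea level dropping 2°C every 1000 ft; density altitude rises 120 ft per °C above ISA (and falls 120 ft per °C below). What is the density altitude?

4140 ft

ISA temperature at 4500 ft = 15 − 2 × (4500/1000) = 6°C.
ISA deviation = 3 − 6 = -3°C.
Density altitude = 4500 + 120 × (-3) = 4500 + (-360) = 4140 ft.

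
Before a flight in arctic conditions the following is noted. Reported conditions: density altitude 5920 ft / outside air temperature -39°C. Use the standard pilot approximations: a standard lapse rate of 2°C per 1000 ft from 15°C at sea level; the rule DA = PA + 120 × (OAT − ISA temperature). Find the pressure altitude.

10000 ft

DA = PA + 120 × (OAT − (15 − 2·PA/1000)) = PA + 120·OAT − 1800 + 0.24·PA = 1.24·PA + 120·OAT − 1800.
So 1.24·PA = 5920 − 120 × (-39) + 1800 = 12400.
PA = 12400 / 1.24 = 10000 ft.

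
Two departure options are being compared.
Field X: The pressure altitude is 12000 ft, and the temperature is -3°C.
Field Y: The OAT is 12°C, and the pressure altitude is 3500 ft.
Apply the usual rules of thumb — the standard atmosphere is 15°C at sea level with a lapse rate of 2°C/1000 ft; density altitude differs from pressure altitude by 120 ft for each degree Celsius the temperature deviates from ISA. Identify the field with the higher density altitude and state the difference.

Field X by 8740 ft

Field X: ISA temp = -9°C, deviation +6°C, DA = 12000 + 120 × 6 = 12720 ft.
Field Y: ISA temp = 8°C, deviation +4°C, DA = 3500 + 120 × 4 = 3980 ft.
Field X is higher by 12720 − 3980 = 8740 ft.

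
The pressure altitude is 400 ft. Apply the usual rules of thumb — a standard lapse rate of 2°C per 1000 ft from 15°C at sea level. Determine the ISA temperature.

14.2°C

ISA temperature = 15 − 2 × (400/1000) = 15 − 0.8 = 14.2°C.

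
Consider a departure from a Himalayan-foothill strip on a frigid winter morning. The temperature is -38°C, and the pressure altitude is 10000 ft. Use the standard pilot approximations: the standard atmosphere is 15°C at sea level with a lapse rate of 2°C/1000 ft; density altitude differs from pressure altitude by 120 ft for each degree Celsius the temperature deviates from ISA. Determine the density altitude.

ISA temperature at 10000 ft = 15 − 2 × (10000/1000) = -5°C.
ISA deviation = -38 − (-5) = -33°C.
Density altitude = 10000 + 120 × (-33) = 10000 + (-3960) = 6040 ft.

6040 ft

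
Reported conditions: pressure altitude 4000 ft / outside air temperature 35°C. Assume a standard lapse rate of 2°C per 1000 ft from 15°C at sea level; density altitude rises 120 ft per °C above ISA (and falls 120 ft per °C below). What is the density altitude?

7360 ft

ISA temperature at 4000 ft = 15 − 2 × (4000/1000) = 7°C.
ISA deviation = 35 − 7 = +28°C.
Density altitude = 4000 + 120 × (28) = 4000 + (+3360) = 7360 ft.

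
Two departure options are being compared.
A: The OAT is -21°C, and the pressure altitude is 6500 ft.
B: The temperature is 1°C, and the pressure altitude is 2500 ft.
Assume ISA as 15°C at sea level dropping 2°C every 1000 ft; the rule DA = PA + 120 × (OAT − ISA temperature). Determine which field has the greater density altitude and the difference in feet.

A by 2320 ft

A: ISA temp = 2°C, deviation -23°C, DA = 6500 + 120 × (-23) = 3740 ft.
B: ISA temp = 10°C, deviation -9°C, DA = 2500 + 120 × (-9) = 1420 ft.
A is higher by 3740 − 1420 = 2320 ft.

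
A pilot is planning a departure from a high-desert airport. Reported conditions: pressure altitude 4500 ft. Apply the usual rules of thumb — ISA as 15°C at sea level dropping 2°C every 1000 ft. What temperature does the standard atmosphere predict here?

ISA temperature = 15 − 2 × (4500/1000) = 15 − 9 = 6°C.

6°C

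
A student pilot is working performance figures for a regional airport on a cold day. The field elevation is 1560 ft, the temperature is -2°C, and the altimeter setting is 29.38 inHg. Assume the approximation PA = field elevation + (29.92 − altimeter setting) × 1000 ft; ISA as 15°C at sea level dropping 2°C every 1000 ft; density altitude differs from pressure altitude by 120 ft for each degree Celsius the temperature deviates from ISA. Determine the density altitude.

Pressure altitude = 1560 + (29.92 − 29.38) × 1000 = 1560 + (+540) = 2100 ft.
ISA temperature at 2100 ft = 15 − 2 × (2100/1000) = 10.8°C.
ISA deviation = -2 − 10.8 = -12.8°C.
Density altitude = 2100 + 120 × (-12.8) = 564 ft.

564 ft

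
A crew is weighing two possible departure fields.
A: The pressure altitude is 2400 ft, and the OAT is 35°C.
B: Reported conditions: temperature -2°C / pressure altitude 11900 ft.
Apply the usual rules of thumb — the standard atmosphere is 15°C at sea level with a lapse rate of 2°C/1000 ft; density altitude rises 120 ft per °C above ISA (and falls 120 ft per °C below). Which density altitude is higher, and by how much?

B by 7340 ft

A: ISA temp = 10.2°C, deviation +24.8°C, DA = 2400 + 120 × 24.8 = 5376 ft.
B: ISA temp = -8.8°C, deviation +6.8°C, DA = 11900 + 120 × 6.8 = 12716 ft.
B is higher by 12716 − 5376 = 7340 ft.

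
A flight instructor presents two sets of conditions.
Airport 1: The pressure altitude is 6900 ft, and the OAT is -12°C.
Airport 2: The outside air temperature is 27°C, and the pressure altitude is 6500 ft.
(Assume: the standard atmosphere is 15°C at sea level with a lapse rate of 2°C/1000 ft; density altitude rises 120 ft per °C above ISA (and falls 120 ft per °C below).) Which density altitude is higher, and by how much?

Airport 1: ISA temp = 1.2°C, deviation -13.2°C, DA = 6900 + 120 × (-13.2) = 5316 ft.
Airport 2: ISA temp = 2°C, deviation +25°C, DA = 6500 + 120 × 25 = 9500 ft.
Airport 2 is higher by 9500 − 5316 = 4184 ft.

Airport 2 by 4184 ft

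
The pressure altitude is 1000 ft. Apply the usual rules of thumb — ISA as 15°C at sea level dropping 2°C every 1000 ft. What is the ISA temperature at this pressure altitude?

ISA temperature = 15 − 2 × (1000/1000) = 15 − 2 = 13°C.

13°C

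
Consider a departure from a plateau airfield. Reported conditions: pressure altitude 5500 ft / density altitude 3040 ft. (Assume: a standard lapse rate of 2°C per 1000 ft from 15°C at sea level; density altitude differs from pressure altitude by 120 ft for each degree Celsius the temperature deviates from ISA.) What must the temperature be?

Density altitude − pressure altitude = 3040 − 5500 = -2460 ft.
At 120 ft/°C that is an ISA deviation of -2460/120 = -20.5°C.
ISA temperature at 5500 ft = 15 − 2 × (5500/1000) = 4°C.
OAT = ISA + deviation = 4 + (-20.5) = -16.5°C.

-16.5°C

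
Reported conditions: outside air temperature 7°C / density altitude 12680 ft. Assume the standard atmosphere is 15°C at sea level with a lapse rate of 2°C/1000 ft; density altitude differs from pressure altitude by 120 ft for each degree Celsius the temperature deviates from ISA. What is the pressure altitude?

11000 ft

DA = PA + 120 × (OAT − (15 − 2·PA/1000)) = PA + 120·OAT − 1800 + 0.24·PA = 1.24·PA + 120·OAT − 1800.
So 1.24·PA = 12680 − 120 × 7 + 1800 = 13640.
PA = 13640 / 1.24 = 11000 ft.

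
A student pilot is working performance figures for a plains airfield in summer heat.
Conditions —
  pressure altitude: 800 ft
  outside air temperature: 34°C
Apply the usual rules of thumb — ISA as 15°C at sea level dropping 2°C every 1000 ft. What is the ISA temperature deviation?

ISA+20.6°C

ISA temperature at 800 ft = 15 − 2 × (800/1000) = 13.4°C.
Deviation = OAT − ISA = 34 − 13.4 = +20.6°C.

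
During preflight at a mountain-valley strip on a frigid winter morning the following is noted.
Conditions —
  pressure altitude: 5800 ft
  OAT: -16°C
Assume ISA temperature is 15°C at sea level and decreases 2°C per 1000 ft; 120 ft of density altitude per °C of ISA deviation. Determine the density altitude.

3472 ft

ISA temperature at 5800 ft = 15 − 2 × (5800/1000) = 3.4°C.
ISA deviation = -16 − 3.4 = -19.4°C.
Density altitude = 5800 + 120 × (-19.4) = 5800 + (-2328) = 3472 ft.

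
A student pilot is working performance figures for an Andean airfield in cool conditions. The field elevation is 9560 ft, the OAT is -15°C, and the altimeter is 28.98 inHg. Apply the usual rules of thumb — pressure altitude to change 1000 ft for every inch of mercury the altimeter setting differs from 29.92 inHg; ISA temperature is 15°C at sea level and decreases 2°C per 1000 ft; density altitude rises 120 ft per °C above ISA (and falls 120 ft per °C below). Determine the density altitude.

Pressure altitude = 9560 + (29.92 − 28.98) × 1000 = 9560 + (+940) = 10500 ft.
ISA temperature at 10500 ft = 15 − 2 × (10500/1000) = -6°C.
ISA deviation = -15 − (-6) = -9°C.
Density altitude = 10500 + 120 × (-9) = 9420 ft.

9420 ft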